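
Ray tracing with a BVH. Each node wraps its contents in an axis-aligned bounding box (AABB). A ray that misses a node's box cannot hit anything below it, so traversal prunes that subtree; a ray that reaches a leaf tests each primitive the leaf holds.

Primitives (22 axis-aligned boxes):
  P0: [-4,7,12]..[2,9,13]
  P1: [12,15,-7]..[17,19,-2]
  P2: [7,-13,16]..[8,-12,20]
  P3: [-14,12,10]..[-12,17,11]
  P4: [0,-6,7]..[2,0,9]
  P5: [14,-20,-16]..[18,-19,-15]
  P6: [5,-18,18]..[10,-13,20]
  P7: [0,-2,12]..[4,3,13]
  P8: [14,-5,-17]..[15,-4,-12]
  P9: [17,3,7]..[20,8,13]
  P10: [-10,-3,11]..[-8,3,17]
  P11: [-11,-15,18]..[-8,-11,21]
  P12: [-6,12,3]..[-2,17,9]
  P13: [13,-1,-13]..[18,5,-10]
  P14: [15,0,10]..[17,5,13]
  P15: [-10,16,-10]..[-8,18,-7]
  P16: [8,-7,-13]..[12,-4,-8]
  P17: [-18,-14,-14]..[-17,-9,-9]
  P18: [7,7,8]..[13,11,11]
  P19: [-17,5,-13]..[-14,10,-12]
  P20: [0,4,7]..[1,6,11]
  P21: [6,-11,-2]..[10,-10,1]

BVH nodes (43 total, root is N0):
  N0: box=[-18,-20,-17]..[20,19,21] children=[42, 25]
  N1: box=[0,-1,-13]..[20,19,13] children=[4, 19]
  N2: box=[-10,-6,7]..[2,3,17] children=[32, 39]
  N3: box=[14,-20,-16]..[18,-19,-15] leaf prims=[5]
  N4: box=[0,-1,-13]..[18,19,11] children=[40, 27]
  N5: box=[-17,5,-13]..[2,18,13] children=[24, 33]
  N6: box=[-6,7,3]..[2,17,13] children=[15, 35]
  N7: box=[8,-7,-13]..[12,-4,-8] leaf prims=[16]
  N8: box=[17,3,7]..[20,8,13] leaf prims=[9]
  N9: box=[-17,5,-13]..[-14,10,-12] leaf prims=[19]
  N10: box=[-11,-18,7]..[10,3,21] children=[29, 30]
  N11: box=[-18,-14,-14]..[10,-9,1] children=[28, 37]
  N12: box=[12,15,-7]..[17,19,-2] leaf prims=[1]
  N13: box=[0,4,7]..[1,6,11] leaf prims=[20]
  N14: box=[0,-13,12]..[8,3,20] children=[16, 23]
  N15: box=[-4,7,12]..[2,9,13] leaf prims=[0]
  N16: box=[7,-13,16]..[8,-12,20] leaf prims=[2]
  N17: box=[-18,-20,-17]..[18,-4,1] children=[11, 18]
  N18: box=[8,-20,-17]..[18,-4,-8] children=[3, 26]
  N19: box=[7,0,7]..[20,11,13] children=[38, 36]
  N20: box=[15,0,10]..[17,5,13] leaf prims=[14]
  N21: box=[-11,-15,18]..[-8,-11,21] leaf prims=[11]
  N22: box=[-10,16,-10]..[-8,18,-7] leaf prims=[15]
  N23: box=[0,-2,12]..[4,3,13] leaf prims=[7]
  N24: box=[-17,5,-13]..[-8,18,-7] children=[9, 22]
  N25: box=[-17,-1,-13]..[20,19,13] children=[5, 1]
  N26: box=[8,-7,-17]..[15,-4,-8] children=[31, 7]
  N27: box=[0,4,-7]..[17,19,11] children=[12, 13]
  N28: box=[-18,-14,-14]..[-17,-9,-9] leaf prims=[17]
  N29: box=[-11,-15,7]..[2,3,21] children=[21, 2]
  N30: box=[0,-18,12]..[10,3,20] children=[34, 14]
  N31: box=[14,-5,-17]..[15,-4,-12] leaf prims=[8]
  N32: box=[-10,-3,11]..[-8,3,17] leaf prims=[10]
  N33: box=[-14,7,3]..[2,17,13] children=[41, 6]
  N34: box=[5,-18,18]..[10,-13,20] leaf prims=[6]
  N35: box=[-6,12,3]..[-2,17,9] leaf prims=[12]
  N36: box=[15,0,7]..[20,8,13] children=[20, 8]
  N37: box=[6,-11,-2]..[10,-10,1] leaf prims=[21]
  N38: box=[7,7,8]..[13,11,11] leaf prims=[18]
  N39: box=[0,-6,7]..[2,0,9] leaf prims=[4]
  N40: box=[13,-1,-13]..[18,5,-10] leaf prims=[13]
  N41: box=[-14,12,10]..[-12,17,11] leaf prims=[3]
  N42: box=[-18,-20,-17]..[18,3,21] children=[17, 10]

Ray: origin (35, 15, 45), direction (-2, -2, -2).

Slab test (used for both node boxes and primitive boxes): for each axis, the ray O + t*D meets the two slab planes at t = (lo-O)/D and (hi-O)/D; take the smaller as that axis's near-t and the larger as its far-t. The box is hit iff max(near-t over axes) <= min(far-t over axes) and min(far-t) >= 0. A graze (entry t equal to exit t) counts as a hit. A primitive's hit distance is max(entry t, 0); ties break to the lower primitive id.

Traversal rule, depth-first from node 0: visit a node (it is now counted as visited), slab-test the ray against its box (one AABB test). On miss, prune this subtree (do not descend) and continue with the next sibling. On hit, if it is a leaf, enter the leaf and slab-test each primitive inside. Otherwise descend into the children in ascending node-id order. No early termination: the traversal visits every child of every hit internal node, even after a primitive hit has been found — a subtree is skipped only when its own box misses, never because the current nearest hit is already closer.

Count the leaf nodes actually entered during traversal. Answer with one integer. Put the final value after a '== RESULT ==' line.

Trace the traversal:
N0 x:[15/2,53/2] y:[-2,35/2] z:[12,31] -> hit [12,35/2], descend [25, 42]
  N25 x:[15/2,26] y:[-2,8] z:[16,29] -> miss, prune
  N42 x:[17/2,53/2] y:[6,35/2] z:[12,31] -> hit [12,35/2], descend [10, 17]
    N10 x:[25/2,23] y:[6,33/2] z:[12,19] -> hit [25/2,33/2], descend [29, 30]
      N29 x:[33/2,23] y:[6,15] z:[12,19] -> miss, prune
      N30 x:[25/2,35/2] y:[6,33/2] z:[25/2,33/2] -> hit [25/2,33/2], descend [14, 34]
        N14 x:[27/2,35/2] y:[6,14] z:[25/2,33/2] -> hit [27/2,14], descend [16, 23]
          N16 x:[27/2,14] y:[27/2,14] z:[25/2,29/2] -> hit [27/2,14] leaf, test {P2@t=27/2}
          N23 x:[31/2,35/2] y:[6,17/2] z:[16,33/2] -> miss, prune
        N34 x:[25/2,15] y:[14,33/2] z:[25/2,27/2] -> miss, prune
    N17 x:[17/2,53/2] y:[19/2,35/2] z:[22,31] -> miss, prune

Summary -> nodes [0, 25, 42, 10, 29, 30, 14, 16, 23, 34, 17]; box-tests=11; leaf-entries=1; first=P2

== RESULT ==
1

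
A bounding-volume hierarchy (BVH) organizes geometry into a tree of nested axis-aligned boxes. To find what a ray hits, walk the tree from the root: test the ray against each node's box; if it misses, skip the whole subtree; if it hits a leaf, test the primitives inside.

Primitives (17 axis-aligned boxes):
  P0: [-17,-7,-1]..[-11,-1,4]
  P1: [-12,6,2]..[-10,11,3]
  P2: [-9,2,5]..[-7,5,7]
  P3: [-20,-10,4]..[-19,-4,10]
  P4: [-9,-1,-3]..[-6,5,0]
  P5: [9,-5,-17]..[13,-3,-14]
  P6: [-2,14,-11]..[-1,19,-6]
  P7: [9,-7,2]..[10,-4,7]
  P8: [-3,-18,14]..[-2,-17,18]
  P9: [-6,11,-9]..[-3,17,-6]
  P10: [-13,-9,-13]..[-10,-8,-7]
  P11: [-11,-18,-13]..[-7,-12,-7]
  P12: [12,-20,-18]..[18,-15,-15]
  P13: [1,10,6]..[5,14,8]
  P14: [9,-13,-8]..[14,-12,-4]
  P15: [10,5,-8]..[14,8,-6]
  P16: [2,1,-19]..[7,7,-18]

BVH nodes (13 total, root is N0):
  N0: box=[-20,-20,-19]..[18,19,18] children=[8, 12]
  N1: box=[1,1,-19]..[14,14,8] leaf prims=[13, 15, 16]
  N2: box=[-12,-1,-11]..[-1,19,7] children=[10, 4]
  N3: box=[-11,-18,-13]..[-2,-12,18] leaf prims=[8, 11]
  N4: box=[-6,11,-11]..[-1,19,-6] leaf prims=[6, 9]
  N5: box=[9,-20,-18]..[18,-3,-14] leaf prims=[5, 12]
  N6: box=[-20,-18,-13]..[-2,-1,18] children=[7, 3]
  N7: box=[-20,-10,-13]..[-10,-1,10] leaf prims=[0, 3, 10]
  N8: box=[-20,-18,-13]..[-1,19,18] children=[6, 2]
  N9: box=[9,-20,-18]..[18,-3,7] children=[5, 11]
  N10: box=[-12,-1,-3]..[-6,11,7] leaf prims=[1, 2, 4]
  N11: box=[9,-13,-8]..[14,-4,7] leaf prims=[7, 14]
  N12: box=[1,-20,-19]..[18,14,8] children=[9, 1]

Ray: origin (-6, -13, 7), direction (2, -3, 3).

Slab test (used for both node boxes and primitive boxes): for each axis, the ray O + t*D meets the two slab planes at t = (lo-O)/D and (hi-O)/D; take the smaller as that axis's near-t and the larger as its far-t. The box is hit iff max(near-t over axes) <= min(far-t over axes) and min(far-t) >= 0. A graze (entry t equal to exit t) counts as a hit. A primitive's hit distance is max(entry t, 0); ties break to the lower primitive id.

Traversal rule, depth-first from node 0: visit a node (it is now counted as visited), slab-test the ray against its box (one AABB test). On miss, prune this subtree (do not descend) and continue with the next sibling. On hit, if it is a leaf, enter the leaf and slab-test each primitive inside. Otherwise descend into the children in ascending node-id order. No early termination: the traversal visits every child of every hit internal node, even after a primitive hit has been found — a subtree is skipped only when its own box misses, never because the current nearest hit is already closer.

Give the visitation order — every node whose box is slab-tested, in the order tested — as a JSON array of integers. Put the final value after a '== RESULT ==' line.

Walk:
N0 x:[-7,12] y:[-32/3,7/3] z:[-26/3,11/3] -> hit [-7,7/3], descend [8, 12]
  N8 x:[-7,5/2] y:[-32/3,5/3] z:[-20/3,11/3] -> hit [-20/3,5/3], descend [2, 6]
    N2 x:[-3,5/2] y:[-32/3,-4] z:[-6,0] -> miss, prune
    N6 x:[-7,2] y:[-4,5/3] z:[-20/3,11/3] -> hit [-4,5/3], descend [3, 7]
      N3 x:[-5/2,2] y:[-1/3,5/3] z:[-20/3,11/3] -> hit [-1/3,5/3] leaf, test {P8(miss), P11(miss)}
      N7 x:[-7,-2] y:[-4,-1] z:[-20/3,1] -> miss, prune
  N12 x:[7/2,12] y:[-9,7/3] z:[-26/3,1/3] -> miss, prune

Summary -> nodes [0, 8, 2, 6, 3, 7, 12]; box-tests=7; leaf-entries=1; first=miss

== RESULT ==
[0, 8, 2, 6, 3, 7, 12]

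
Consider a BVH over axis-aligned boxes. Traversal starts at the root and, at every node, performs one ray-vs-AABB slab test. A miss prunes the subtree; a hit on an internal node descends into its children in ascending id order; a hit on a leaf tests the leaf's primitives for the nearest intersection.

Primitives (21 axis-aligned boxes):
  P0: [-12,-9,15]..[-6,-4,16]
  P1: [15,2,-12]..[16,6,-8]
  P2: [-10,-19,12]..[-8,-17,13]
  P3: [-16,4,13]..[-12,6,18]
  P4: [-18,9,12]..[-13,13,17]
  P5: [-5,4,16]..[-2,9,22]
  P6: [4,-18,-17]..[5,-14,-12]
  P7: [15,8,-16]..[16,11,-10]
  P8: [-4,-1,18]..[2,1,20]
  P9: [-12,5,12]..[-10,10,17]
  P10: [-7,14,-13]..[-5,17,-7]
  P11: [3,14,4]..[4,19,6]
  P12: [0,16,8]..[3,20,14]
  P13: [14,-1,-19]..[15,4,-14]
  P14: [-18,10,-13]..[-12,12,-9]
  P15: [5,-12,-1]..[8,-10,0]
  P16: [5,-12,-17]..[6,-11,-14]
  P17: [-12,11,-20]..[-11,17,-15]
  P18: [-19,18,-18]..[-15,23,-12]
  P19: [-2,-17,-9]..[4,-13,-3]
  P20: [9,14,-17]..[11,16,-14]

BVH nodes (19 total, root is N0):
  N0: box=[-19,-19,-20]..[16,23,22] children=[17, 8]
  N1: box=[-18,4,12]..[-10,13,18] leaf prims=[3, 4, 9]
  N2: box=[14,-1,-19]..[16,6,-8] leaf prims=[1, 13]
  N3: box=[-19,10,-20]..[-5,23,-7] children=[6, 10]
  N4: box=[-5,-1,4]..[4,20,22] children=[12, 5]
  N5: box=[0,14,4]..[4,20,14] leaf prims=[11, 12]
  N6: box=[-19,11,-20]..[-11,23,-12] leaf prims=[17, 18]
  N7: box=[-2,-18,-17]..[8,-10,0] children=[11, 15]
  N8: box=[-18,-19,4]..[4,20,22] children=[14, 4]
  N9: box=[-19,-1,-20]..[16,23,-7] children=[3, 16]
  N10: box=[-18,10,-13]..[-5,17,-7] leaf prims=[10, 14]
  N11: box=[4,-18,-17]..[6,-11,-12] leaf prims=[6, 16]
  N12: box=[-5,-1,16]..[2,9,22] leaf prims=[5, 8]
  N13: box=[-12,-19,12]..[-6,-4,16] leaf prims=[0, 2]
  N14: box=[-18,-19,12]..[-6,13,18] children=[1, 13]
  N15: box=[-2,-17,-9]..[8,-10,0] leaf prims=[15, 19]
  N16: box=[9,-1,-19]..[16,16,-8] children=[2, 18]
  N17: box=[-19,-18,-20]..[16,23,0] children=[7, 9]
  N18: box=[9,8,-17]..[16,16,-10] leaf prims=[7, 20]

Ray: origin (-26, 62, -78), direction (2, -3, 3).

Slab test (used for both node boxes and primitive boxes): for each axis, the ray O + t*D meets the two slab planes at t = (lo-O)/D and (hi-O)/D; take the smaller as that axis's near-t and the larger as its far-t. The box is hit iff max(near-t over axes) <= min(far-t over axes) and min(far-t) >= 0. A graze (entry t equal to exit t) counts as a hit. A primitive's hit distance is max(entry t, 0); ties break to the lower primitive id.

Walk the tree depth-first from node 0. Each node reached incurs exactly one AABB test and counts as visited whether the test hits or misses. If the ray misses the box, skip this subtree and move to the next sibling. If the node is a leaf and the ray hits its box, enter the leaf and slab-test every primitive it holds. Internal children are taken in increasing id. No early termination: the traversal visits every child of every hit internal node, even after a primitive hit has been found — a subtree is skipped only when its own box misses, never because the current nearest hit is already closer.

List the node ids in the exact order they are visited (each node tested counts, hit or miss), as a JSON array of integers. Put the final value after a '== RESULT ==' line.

Traverse from the root:
N0 x:[7/2,21] y:[13,27] z:[58/3,100/3] -> hit [58/3,21], descend [8, 17]
  N8 x:[4,15] y:[14,27] z:[82/3,100/3] -> miss, prune
  N17 x:[7/2,21] y:[13,80/3] z:[58/3,26] -> hit [58/3,21], descend [7, 9]
    N7 x:[12,17] y:[24,80/3] z:[61/3,26] -> miss, prune
    N9 x:[7/2,21] y:[13,21] z:[58/3,71/3] -> hit [58/3,21], descend [3, 16]
      N3 x:[7/2,21/2] y:[13,52/3] z:[58/3,71/3] -> miss, prune
      N16 x:[35/2,21] y:[46/3,21] z:[59/3,70/3] -> hit [59/3,21], descend [2, 18]
        N2 x:[20,21] y:[56/3,21] z:[59/3,70/3] -> hit [20,21] leaf, test {P1(miss), P13@t=20}
        N18 x:[35/2,21] y:[46/3,18] z:[61/3,68/3] -> miss, prune

Visited [0, 8, 17, 7, 9, 3, 16, 2, 18]. Tests: 9 box, 1 leaf. Nearest: P13.

== RESULT ==
[0, 8, 17, 7, 9, 3, 16, 2, 18]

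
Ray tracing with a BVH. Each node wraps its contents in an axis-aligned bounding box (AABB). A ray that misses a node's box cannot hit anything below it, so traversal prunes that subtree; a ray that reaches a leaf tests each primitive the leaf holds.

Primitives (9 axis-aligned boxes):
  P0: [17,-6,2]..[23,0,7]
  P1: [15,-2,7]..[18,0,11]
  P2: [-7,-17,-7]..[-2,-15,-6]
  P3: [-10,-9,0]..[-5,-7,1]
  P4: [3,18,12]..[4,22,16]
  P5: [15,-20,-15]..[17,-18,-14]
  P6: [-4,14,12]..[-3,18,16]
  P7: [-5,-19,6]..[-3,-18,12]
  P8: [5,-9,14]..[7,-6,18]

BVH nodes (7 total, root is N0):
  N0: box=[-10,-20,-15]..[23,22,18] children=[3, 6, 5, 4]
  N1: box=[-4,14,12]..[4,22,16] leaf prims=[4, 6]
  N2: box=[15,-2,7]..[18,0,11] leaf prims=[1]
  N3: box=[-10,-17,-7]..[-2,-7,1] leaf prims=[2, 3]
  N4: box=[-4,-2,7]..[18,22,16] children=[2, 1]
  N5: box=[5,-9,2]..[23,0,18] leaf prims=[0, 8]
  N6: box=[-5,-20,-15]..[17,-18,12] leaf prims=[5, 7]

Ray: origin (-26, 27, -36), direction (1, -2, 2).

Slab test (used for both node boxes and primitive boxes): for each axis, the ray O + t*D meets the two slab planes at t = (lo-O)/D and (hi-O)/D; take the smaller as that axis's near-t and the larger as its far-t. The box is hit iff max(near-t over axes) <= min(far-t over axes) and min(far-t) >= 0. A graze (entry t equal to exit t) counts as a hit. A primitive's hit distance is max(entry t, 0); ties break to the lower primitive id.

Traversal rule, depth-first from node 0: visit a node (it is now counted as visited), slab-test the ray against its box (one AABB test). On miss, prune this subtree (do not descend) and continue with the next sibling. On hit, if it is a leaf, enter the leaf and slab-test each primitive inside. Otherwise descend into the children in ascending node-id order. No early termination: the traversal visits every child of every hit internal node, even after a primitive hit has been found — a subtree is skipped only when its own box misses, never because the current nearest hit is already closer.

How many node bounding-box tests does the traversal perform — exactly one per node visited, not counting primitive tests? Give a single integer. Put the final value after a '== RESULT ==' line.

Trace the traversal:
N0 x:[16,49] y:[5/2,47/2] z:[21/2,27] -> hit [16,47/2], descend [3, 4, 5, 6]
  N3 x:[16,24] y:[17,22] z:[29/2,37/2] -> hit [17,37/2] leaf, test {P2(miss), P3@t=18}
  N4 x:[22,44] y:[5/2,29/2] z:[43/2,26] -> miss, prune
  N5 x:[31,49] y:[27/2,18] z:[19,27] -> miss, prune
  N6 x:[21,43] y:[45/2,47/2] z:[21/2,24] -> hit [45/2,47/2] leaf, test {P5(miss), P7@t=45/2}

order=[0, 3, 4, 5, 6]  |boxes|=5  |leaves|=2  hit=P3

== RESULT ==
5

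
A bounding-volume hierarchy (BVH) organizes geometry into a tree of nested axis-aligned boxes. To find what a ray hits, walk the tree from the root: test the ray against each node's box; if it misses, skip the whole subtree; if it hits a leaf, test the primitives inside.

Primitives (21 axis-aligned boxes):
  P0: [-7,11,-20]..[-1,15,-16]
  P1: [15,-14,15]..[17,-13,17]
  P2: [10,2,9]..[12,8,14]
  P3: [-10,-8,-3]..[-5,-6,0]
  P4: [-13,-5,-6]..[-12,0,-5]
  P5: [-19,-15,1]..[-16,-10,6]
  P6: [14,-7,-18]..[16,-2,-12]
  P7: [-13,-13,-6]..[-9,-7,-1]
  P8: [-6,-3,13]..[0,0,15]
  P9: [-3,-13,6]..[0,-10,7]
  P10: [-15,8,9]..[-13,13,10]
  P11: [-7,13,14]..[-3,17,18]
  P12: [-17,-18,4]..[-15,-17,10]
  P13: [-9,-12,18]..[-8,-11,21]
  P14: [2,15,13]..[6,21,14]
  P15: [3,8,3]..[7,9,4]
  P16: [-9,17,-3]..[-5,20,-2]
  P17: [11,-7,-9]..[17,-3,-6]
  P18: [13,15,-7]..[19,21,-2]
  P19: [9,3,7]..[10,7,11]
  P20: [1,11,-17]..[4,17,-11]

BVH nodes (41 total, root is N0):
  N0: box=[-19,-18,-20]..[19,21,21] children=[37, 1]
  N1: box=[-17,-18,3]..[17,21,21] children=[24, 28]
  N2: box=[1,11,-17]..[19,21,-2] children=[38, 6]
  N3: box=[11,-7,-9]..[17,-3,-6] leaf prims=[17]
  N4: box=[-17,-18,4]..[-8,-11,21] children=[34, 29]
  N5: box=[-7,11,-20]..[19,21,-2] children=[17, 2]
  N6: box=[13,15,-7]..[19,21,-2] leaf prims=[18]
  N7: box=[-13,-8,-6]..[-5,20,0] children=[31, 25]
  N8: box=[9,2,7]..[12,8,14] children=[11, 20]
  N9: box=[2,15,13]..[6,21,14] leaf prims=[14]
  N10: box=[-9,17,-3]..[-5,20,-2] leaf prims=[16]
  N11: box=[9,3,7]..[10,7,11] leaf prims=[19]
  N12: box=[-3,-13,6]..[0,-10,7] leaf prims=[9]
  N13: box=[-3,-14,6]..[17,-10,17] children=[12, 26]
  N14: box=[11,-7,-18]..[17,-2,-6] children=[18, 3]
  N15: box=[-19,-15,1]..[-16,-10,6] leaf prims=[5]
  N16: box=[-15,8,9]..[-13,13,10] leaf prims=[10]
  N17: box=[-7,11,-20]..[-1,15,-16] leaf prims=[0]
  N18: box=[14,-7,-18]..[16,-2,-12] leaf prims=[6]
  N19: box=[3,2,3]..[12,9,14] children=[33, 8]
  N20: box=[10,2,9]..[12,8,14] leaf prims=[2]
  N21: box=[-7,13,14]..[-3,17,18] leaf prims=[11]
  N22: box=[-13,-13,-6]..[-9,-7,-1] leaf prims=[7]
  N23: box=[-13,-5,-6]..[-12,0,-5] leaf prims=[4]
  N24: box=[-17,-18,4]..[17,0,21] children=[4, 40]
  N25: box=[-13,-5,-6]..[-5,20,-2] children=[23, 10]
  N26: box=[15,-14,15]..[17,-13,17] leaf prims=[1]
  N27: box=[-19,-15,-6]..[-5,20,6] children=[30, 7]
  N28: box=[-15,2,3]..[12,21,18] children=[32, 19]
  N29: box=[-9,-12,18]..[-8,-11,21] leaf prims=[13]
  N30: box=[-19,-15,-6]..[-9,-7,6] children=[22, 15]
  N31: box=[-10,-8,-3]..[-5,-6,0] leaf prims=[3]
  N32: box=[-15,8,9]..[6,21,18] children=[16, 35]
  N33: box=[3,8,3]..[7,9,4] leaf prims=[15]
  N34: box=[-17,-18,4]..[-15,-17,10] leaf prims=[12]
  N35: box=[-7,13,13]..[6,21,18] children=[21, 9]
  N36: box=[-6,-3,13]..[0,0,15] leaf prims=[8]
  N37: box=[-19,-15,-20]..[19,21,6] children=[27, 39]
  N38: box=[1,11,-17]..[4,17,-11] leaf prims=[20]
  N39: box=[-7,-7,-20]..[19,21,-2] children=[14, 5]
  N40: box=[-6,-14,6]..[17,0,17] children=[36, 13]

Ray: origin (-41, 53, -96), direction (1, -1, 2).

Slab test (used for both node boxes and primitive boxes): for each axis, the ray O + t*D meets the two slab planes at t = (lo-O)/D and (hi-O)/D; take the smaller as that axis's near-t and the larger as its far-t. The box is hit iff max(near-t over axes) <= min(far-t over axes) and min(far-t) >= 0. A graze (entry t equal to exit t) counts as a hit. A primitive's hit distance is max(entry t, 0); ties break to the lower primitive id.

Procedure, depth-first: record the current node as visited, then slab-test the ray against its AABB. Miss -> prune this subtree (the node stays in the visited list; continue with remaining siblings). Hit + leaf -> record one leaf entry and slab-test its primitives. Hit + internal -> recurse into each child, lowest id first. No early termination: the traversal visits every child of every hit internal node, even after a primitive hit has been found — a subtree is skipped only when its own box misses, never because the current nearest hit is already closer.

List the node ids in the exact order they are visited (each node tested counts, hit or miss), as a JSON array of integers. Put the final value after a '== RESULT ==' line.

Walk:
N0 x:[22,60] y:[32,71] z:[38,117/2] -> hit [38,117/2], descend [1, 37]
  N1 x:[24,58] y:[32,71] z:[99/2,117/2] -> hit [99/2,58], descend [24, 28]
    N24 x:[24,58] y:[53,71] z:[50,117/2] -> hit [53,58], descend [4, 40]
      N4 x:[24,33] y:[64,71] z:[50,117/2] -> miss, prune
      N40 x:[35,58] y:[53,67] z:[51,113/2] -> hit [53,113/2], descend [13, 36]
        N13 x:[38,58] y:[63,67] z:[51,113/2] -> miss, prune
        N36 x:[35,41] y:[53,56] z:[109/2,111/2] -> miss, prune
    N28 x:[26,53] y:[32,51] z:[99/2,57] -> hit [99/2,51], descend [19, 32]
      N19 x:[44,53] y:[44,51] z:[99/2,55] -> hit [99/2,51], descend [8, 33]
        N8 x:[50,53] y:[45,51] z:[103/2,55] -> miss, prune
        N33 x:[44,48] y:[44,45] z:[99/2,50] -> miss, prune
      N32 x:[26,47] y:[32,45] z:[105/2,57] -> miss, prune
  N37 x:[22,60] y:[32,68] z:[38,51] -> hit [38,51], descend [27, 39]
    N27 x:[22,36] y:[33,68] z:[45,51] -> miss, prune
    N39 x:[34,60] y:[32,60] z:[38,47] -> hit [38,47], descend [5, 14]
      N5 x:[34,60] y:[32,42] z:[38,47] -> hit [38,42], descend [2, 17]
        N2 x:[42,60] y:[32,42] z:[79/2,47] -> hit [42,42], descend [6, 38]
          N6 x:[54,60] y:[32,38] z:[89/2,47] -> miss, prune
          N38 x:[42,45] y:[36,42] z:[79/2,85/2] -> hit [42,42] leaf, test {P20@t=42}
        N17 x:[34,40] y:[38,42] z:[38,40] -> hit [38,40] leaf, test {P0@t=38}
      N14 x:[52,58] y:[55,60] z:[39,45] -> miss, prune

Summary -> nodes [0, 1, 24, 4, 40, 13, 36, 28, 19, 8, 33, 32, 37, 27, 39, 5, 2, 6, 38, 17, 14]; box-tests=21; leaf-entries=2; first=P0

== RESULT ==
[0, 1, 24, 4, 40, 13, 36, 28, 19, 8, 33, 32, 37, 27, 39, 5, 2, 6, 38, 17, 14]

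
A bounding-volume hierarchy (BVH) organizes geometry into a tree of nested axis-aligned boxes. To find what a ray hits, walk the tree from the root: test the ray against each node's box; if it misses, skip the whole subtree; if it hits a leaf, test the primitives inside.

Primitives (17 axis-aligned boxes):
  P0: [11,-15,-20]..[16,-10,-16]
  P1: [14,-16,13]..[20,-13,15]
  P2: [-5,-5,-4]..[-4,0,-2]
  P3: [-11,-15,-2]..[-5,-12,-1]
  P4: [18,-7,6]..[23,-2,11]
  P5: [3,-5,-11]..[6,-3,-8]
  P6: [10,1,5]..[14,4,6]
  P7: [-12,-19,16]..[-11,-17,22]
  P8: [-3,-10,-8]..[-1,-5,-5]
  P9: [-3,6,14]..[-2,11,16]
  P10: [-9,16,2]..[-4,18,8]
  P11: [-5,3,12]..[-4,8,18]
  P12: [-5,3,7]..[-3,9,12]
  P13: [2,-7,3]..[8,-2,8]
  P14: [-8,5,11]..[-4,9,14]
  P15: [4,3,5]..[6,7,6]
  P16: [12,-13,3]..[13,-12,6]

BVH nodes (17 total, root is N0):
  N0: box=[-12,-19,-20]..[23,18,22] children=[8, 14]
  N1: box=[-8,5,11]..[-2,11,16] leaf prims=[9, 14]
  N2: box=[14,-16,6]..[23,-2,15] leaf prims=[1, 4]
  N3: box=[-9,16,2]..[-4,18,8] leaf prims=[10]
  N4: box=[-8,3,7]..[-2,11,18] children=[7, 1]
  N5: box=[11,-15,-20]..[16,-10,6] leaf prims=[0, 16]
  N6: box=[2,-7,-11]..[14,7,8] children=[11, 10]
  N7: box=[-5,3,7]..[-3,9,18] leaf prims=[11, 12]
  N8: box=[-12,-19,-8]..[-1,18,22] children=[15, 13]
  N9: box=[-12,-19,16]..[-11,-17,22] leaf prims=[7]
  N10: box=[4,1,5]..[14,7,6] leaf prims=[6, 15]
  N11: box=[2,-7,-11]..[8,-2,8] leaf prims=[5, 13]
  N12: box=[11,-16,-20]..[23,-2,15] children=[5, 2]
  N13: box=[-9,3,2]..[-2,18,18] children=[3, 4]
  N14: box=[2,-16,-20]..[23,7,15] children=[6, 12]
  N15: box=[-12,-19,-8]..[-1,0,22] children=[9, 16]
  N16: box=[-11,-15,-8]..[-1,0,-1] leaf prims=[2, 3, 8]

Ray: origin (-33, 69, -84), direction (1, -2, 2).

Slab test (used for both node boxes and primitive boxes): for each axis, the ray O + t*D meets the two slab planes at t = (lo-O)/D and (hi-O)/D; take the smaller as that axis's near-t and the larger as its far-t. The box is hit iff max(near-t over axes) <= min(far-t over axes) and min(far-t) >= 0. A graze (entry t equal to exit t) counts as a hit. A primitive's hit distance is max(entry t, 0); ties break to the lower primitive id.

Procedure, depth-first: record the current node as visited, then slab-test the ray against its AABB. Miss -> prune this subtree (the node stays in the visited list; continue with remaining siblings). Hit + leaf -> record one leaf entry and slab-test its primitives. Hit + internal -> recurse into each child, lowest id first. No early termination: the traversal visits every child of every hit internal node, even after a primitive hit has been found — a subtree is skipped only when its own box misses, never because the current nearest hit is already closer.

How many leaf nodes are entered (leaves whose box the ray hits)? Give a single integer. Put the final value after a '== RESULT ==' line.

Walk:
N0 x:[21,56] y:[51/2,44] z:[32,53] -> hit [32,44], descend [8, 14]
  N8 x:[21,32] y:[51/2,44] z:[38,53] -> miss, prune
  N14 x:[35,56] y:[31,85/2] z:[32,99/2] -> hit [35,85/2], descend [6, 12]
    N6 x:[35,47] y:[31,38] z:[73/2,46] -> hit [73/2,38], descend [10, 11]
      N10 x:[37,47] y:[31,34] z:[89/2,45] -> miss, prune
      N11 x:[35,41] y:[71/2,38] z:[73/2,46] -> hit [73/2,38] leaf, test {P5@t=73/2, P13(miss)}
    N12 x:[44,56] y:[71/2,85/2] z:[32,99/2] -> miss, prune

order=[0, 8, 14, 6, 10, 11, 12]  |boxes|=7  |leaves|=1  hit=P5

== RESULT ==
1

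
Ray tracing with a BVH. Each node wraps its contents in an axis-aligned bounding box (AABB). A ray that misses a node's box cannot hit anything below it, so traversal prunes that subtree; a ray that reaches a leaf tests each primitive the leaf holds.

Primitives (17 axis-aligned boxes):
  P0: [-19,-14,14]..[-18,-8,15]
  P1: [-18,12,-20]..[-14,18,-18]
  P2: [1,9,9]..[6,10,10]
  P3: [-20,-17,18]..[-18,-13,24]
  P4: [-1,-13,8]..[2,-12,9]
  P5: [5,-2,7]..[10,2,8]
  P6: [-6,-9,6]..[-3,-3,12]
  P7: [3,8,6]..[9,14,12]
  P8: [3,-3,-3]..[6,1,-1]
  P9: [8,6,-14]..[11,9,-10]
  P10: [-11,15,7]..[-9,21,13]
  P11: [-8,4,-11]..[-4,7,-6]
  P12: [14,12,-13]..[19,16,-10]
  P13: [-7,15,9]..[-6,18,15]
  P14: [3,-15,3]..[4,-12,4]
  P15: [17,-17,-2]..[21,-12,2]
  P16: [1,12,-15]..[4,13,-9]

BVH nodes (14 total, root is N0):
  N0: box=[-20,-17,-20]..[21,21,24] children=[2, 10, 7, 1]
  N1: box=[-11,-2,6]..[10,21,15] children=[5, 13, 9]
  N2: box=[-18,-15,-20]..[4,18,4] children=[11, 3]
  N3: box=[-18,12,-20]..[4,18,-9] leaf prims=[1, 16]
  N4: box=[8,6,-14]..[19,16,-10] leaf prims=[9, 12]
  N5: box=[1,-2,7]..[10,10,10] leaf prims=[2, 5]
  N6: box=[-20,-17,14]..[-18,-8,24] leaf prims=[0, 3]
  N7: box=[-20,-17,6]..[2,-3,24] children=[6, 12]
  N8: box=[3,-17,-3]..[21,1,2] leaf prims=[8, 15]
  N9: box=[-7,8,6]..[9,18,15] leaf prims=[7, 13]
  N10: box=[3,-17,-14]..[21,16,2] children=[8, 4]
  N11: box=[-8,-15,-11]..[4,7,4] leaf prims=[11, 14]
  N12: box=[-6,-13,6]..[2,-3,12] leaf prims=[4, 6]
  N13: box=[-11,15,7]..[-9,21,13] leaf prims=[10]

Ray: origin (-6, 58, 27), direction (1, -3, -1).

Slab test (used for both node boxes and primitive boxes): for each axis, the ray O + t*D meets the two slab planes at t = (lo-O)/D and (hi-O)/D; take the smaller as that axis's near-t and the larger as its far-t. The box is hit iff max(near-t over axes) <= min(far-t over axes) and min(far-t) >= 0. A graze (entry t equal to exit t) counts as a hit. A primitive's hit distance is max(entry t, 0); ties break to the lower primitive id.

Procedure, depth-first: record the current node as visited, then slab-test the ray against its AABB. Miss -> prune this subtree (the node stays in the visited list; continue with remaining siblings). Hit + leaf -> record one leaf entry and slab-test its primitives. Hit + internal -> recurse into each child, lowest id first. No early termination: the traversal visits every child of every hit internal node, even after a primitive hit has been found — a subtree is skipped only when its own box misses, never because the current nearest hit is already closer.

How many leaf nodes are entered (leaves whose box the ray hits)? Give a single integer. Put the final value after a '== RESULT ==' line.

Trace the traversal:
N0 x:[-14,27] y:[37/3,25] z:[3,47] -> hit [37/3,25], descend [1, 2, 7, 10]
  N1 x:[-5,16] y:[37/3,20] z:[12,21] -> hit [37/3,16], descend [5, 9, 13]
    N5 x:[7,16] y:[16,20] z:[17,20] -> miss, prune
    N9 x:[-1,15] y:[40/3,50/3] z:[12,21] -> hit [40/3,15] leaf, test {P7@t=15, P13(miss)}
    N13 x:[-5,-3] y:[37/3,43/3] z:[14,20] -> miss, prune
  N2 x:[-12,10] y:[40/3,73/3] z:[23,47] -> miss, prune
  N7 x:[-14,8] y:[61/3,25] z:[3,21] -> miss, prune
  N10 x:[9,27] y:[14,25] z:[25,41] -> hit [25,25], descend [4, 8]
    N4 x:[14,25] y:[14,52/3] z:[37,41] -> miss, prune
    N8 x:[9,27] y:[19,25] z:[25,30] -> hit [25,25] leaf, test {P8(miss), P15@t=25}

10 AABB tests over nodes [0, 1, 5, 9, 13, 2, 7, 10, 4, 8]; 2 leaves entered; closest P7.

== RESULT ==
2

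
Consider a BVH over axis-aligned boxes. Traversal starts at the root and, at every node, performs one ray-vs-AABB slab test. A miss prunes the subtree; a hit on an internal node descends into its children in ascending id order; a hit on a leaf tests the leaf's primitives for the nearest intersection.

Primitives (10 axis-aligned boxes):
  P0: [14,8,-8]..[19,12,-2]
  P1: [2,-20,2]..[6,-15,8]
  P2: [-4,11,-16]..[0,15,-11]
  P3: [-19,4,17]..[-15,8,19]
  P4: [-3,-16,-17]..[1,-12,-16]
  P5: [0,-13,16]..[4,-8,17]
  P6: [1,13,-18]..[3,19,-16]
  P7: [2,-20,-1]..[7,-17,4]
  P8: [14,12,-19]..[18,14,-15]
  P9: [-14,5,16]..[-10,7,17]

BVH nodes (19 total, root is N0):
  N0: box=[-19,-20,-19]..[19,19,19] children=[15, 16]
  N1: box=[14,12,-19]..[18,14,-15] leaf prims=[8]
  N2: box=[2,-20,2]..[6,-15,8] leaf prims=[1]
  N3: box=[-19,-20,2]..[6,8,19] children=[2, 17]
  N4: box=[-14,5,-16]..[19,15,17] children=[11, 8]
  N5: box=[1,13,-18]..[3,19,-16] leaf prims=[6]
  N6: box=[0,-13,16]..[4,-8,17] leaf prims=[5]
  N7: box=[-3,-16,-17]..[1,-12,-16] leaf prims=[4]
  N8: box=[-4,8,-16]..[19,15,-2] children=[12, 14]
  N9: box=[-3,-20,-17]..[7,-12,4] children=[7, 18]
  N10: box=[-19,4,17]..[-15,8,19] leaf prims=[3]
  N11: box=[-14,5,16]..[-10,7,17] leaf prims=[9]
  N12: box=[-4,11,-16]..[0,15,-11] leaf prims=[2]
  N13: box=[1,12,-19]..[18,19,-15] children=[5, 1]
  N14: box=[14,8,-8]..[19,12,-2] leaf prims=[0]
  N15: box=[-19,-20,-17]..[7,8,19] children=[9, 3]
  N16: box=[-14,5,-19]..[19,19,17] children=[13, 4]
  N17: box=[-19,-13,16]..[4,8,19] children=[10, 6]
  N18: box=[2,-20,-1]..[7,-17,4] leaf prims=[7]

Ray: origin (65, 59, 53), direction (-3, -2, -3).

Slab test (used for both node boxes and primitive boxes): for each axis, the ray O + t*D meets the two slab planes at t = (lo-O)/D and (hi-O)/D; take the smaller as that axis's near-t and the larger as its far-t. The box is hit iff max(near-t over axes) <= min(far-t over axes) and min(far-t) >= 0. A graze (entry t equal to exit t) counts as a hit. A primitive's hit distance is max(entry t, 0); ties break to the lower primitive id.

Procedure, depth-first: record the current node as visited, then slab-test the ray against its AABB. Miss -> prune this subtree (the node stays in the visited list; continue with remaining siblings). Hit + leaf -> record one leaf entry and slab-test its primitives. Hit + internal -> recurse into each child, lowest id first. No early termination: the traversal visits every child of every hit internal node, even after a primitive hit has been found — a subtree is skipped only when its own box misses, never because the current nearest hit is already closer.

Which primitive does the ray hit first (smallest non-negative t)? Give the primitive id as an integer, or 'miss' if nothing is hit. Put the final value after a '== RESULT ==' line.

Trace the traversal:
N0 x:[46/3,28] y:[20,79/2] z:[34/3,24] -> hit [20,24], descend [15, 16]
  N15 x:[58/3,28] y:[51/2,79/2] z:[34/3,70/3] -> miss, prune
  N16 x:[46/3,79/3] y:[20,27] z:[12,24] -> hit [20,24], descend [4, 13]
    N4 x:[46/3,79/3] y:[22,27] z:[12,23] -> hit [22,23], descend [8, 11]
      N8 x:[46/3,23] y:[22,51/2] z:[55/3,23] -> hit [22,23], descend [12, 14]
        N12 x:[65/3,23] y:[22,24] z:[64/3,23] -> hit [22,23] leaf, test {P2@t=22}
        N14 x:[46/3,17] y:[47/2,51/2] z:[55/3,61/3] -> miss, prune
      N11 x:[25,79/3] y:[26,27] z:[12,37/3] -> miss, prune
    N13 x:[47/3,64/3] y:[20,47/2] z:[68/3,24] -> miss, prune

Summary -> nodes [0, 15, 16, 4, 8, 12, 14, 11, 13]; box-tests=9; leaf-entries=1; first=P2

== RESULT ==
2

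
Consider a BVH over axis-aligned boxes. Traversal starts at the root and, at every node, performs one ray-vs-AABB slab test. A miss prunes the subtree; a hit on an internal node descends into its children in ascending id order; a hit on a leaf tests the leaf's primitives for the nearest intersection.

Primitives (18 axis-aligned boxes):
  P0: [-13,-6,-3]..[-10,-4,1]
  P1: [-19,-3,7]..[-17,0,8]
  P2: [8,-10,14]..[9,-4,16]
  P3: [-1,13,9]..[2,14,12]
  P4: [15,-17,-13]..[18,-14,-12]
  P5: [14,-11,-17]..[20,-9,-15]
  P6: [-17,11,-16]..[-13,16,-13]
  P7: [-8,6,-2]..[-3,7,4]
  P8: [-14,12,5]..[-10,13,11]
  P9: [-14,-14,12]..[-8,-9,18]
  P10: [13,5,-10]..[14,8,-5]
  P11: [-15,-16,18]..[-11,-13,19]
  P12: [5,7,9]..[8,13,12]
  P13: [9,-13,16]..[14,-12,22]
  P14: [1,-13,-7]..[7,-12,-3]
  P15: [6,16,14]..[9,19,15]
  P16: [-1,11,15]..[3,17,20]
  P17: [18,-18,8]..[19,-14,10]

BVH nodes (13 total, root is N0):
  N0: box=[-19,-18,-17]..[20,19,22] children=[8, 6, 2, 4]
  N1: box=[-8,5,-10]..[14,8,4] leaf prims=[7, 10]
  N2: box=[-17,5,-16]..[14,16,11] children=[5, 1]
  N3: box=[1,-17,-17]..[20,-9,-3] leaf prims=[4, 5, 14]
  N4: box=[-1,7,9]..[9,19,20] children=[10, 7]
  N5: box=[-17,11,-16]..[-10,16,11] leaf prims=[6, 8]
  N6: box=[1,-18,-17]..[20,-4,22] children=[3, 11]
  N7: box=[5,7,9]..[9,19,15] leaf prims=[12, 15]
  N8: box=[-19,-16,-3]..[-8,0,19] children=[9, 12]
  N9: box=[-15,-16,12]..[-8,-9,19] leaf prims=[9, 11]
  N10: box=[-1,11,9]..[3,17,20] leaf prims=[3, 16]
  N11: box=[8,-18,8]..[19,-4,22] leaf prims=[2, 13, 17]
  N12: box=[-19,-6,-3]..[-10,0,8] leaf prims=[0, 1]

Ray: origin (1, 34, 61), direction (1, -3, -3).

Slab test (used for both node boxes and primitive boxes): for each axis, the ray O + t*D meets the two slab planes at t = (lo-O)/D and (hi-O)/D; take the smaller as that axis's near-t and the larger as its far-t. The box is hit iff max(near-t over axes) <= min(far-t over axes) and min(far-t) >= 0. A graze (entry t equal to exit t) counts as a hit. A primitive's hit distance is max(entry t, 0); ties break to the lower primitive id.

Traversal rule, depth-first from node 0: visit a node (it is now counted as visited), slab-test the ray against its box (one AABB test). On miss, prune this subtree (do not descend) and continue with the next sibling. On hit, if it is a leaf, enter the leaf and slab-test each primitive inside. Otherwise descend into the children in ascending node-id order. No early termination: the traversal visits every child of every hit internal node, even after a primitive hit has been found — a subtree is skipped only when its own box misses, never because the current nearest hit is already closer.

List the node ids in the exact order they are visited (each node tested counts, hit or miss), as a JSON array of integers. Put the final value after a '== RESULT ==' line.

Traverse from the root:
N0 x:[-20,19] y:[5,52/3] z:[13,26] -> hit [13,52/3], descend [2, 4, 6, 8]
  N2 x:[-18,13] y:[6,29/3] z:[50/3,77/3] -> miss, prune
  N4 x:[-2,8] y:[5,9] z:[41/3,52/3] -> miss, prune
  N6 x:[0,19] y:[38/3,52/3] z:[13,26] -> hit [13,52/3], descend [3, 11]
    N3 x:[0,19] y:[43/3,17] z:[64/3,26] -> miss, prune
    N11 x:[7,18] y:[38/3,52/3] z:[13,53/3] -> hit [13,52/3] leaf, test {P2(miss), P13(miss), P17@t=17}
  N8 x:[-20,-9] y:[34/3,50/3] z:[14,64/3] -> miss, prune

order=[0, 2, 4, 6, 3, 11, 8]  |boxes|=7  |leaves|=1  hit=P17

== RESULT ==
[0, 2, 4, 6, 3, 11, 8]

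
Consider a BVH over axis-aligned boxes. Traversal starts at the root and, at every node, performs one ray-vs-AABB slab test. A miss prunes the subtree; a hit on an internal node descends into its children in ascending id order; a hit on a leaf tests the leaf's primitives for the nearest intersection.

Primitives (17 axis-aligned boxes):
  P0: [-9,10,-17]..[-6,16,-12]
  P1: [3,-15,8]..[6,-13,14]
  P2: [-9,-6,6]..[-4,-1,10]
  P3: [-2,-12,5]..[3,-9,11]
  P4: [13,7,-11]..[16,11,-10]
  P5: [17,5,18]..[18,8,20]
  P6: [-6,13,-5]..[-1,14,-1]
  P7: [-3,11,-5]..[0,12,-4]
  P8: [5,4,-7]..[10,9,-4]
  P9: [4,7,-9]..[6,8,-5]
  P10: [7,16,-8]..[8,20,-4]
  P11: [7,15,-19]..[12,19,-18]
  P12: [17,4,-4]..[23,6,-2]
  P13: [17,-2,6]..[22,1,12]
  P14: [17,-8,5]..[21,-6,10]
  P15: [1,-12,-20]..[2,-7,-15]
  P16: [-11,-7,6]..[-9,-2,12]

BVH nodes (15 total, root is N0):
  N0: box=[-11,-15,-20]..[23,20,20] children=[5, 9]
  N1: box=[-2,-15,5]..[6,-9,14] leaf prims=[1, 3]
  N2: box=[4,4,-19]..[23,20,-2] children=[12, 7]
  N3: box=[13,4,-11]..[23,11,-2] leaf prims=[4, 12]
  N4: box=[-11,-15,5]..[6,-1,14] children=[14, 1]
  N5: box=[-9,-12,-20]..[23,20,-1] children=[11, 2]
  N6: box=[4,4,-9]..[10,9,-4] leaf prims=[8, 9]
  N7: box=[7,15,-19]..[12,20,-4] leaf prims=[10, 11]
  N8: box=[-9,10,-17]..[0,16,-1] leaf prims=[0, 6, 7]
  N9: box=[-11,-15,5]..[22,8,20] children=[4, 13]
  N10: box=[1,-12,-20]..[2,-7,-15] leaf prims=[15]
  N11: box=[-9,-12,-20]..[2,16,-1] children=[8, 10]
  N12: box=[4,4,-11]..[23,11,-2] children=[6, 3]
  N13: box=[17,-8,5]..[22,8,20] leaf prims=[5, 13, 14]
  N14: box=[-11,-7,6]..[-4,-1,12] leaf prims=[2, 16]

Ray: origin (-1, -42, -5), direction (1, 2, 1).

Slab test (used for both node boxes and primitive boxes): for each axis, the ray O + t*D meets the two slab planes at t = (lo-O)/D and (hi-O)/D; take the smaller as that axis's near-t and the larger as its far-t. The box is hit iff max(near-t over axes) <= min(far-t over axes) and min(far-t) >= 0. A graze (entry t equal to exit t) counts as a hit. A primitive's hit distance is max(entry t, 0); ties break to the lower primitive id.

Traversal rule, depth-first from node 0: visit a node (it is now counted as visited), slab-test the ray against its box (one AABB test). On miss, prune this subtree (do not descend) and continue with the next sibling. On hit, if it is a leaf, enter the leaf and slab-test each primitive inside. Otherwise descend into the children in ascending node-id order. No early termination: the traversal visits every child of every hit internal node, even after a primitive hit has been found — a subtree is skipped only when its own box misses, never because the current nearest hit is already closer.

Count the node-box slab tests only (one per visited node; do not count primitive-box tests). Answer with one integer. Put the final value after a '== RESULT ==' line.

Traverse from the root:
N0 x:[-10,24] y:[27/2,31] z:[-15,25] -> hit [27/2,24], descend [5, 9]
  N5 x:[-8,24] y:[15,31] z:[-15,4] -> miss, prune
  N9 x:[-10,23] y:[27/2,25] z:[10,25] -> hit [27/2,23], descend [4, 13]
    N4 x:[-10,7] y:[27/2,41/2] z:[10,19] -> miss, prune
    N13 x:[18,23] y:[17,25] z:[10,25] -> hit [18,23] leaf, test {P5(miss), P13(miss), P14(miss)}

order=[0, 5, 9, 4, 13]  |boxes|=5  |leaves|=1  hit=miss

== RESULT ==
5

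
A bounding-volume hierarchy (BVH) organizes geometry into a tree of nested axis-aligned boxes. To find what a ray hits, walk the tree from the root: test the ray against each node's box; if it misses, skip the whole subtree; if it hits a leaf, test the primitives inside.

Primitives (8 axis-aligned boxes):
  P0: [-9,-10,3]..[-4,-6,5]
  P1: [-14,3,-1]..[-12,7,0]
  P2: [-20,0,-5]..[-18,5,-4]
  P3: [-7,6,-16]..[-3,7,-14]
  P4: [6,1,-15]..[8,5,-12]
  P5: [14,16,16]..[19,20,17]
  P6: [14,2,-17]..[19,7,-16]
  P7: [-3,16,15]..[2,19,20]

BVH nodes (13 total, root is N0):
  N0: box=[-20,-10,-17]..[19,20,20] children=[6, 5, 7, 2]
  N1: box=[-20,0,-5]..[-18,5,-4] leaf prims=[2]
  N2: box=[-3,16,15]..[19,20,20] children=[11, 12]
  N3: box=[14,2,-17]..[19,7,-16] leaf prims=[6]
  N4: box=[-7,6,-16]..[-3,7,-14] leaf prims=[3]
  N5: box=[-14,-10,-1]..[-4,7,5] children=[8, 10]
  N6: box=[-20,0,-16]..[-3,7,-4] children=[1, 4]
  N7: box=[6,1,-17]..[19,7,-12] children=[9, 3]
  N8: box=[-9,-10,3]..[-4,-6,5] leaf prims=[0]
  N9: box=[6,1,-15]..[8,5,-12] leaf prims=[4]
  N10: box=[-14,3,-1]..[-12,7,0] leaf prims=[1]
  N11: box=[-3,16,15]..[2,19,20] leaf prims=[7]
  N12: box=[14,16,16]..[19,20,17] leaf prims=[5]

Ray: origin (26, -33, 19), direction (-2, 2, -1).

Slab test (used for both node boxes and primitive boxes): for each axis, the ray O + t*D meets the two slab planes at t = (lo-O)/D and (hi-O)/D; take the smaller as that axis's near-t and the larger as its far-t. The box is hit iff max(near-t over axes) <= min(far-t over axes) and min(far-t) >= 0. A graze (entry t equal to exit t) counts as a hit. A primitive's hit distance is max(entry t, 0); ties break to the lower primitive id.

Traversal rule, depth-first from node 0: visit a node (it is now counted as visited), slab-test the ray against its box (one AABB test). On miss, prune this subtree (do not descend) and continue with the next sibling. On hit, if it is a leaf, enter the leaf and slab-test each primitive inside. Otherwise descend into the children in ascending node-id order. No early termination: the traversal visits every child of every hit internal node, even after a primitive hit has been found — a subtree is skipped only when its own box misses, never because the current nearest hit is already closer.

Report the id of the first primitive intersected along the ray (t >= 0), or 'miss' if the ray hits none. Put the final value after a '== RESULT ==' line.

Traverse from the root:
N0 x:[7/2,23] y:[23/2,53/2] z:[-1,36] -> hit [23/2,23], descend [2, 5, 6, 7]
  N2 x:[7/2,29/2] y:[49/2,53/2] z:[-1,4] -> miss, prune
  N5 x:[15,20] y:[23/2,20] z:[14,20] -> hit [15,20], descend [8, 10]
    N8 x:[15,35/2] y:[23/2,27/2] z:[14,16] -> miss, prune
    N10 x:[19,20] y:[18,20] z:[19,20] -> hit [19,20] leaf, test {P1@t=19}
  N6 x:[29/2,23] y:[33/2,20] z:[23,35] -> miss, prune
  N7 x:[7/2,10] y:[17,20] z:[31,36] -> miss, prune

7 AABB tests over nodes [0, 2, 5, 8, 10, 6, 7]; 1 leaf entered; closest P1.

== RESULT ==
1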